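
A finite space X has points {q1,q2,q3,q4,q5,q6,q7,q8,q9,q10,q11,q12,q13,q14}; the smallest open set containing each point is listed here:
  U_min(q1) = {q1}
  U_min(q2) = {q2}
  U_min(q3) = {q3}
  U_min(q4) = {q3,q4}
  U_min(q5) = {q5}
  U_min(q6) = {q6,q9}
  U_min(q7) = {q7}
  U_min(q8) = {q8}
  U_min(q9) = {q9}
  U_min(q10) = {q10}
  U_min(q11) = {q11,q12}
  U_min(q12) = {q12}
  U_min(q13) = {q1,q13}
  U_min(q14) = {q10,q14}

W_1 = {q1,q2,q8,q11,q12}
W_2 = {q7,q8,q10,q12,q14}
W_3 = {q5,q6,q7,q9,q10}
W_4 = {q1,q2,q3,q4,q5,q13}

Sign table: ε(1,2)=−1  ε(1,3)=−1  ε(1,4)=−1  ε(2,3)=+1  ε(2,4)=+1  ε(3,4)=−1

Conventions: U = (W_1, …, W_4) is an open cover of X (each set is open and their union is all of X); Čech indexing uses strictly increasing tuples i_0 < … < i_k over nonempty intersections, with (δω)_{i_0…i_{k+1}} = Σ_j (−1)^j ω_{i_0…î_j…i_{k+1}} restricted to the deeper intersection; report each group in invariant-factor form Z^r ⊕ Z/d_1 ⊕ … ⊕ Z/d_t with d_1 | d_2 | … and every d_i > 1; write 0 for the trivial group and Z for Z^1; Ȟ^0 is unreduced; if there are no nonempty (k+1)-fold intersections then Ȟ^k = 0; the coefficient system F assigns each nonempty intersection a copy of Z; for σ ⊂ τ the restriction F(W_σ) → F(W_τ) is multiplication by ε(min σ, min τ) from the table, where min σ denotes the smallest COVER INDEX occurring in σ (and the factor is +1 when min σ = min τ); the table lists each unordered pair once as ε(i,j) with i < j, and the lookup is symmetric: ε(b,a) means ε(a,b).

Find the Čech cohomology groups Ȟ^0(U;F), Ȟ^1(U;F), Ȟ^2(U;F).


Ȟ^0 ≅ 0, Ȟ^1 ≅ Z/2 and Ȟ^2 ≅ 0

nonempty overlaps:
  W12={q8,q12} W14={q1,q2} W23={q7,q10} W34={q5}
C dims 4,4; δ0: rk 4, SNF 1^3·2
degree 0: 4−4−0 = 0 → Ȟ^0 ≅ 0
degree 1: 4−0−4 = 0 plus torsion [2] → Ȟ^1 ≅ Z/2
degree 2: 0−0−0 = 0 → Ȟ^2 ≅ 0


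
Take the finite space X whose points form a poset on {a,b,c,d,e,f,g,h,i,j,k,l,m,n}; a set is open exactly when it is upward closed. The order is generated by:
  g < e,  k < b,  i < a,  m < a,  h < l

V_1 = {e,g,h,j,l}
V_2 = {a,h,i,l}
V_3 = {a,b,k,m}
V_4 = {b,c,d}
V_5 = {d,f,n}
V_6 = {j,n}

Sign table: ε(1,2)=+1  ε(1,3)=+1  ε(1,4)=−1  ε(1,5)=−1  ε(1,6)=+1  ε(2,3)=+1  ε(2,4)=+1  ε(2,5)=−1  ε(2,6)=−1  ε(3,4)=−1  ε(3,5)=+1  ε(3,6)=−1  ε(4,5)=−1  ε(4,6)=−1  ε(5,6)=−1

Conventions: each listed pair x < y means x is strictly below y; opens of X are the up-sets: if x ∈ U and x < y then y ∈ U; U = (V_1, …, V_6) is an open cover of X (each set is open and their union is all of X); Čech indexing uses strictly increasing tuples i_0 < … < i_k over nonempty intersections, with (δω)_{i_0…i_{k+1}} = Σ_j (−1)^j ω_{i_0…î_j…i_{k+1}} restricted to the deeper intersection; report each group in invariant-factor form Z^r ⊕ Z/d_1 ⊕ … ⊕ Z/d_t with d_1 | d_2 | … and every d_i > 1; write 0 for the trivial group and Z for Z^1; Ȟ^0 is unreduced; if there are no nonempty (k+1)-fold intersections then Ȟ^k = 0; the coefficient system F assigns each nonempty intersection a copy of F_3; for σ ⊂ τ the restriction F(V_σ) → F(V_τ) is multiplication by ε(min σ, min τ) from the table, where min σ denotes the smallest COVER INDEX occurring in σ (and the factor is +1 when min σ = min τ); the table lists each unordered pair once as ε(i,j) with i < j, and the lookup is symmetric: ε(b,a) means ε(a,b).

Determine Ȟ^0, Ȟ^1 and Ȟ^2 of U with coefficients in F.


nerve of the cover:
  V12={h,l} V16={j} V23={a} V34={b} V45={d} V56={n}
C dims 6,6; δ0: rk_F3 6
Ȟ^0 = (6 − 6) − 0 = 0, so Ȟ^0 ≅ 0
Ȟ^1 = (6 − 0) − 6 = 0, so Ȟ^1 ≅ 0
Ȟ^2 = (0 − 0) − 0 = 0, so Ȟ^2 ≅ 0

Ȟ^0(U;F) ≅ 0, Ȟ^1(U;F) ≅ 0, Ȟ^2(U;F) ≅ 0


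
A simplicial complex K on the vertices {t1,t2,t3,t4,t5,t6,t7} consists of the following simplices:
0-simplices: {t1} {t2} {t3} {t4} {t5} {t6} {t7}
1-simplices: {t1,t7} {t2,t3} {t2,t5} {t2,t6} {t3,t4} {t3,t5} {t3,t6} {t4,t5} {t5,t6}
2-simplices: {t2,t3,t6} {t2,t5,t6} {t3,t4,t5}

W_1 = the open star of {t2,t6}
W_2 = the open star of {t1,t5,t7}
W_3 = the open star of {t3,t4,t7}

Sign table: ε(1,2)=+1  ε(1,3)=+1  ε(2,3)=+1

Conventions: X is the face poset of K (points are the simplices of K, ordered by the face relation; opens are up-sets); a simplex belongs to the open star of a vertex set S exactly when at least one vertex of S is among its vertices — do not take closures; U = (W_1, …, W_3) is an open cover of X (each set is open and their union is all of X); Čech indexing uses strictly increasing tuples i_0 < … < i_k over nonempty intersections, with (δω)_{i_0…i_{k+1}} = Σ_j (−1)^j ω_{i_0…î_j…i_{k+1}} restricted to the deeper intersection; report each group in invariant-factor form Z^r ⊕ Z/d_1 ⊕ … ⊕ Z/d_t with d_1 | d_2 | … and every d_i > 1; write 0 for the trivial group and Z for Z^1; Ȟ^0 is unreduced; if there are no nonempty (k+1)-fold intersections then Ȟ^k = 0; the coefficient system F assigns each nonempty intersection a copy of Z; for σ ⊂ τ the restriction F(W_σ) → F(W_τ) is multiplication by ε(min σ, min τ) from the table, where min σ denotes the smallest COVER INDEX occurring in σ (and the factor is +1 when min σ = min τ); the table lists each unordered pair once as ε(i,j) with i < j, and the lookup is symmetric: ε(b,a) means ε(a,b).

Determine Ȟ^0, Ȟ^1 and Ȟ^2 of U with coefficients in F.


nonempty overlaps:
  W1={{t2},{t6},{t2,t3},{t2,t5},{t2,t6},{t3,t6},{t5,t6},{t2,t3,t6},{t2,t5,t6}} W2={{t1},{t5},{t7},{t1,t7},{t2,t5},{t3,t5},{t4,t5},{t5,t6},{t2,t5,t6},{t3,t4,t5}} W3={{t3},{t4},{t7},{t1,t7},{t2,t3},{t3,t4},{t3,t5},{t3,t6},{t4,t5},{t2,t3,t6},{t3,t4,t5}}
  W12={{t2,t5},{t5,t6},{t2,t5,t6}} W13={{t2,t3},{t3,t6},{t2,t3,t6}} W23={{t7},{t1,t7},{t3,t5},{t4,t5},{t3,t4,t5}}
C dims 3,3; δ0: rk 2, SNF 1^2
degree 0: 3−2−0 = 1 → Ȟ^0 ≅ Z
degree 1: 3−0−2 = 1 → Ȟ^1 ≅ Z
degree 2: 0−0−0 = 0 → Ȟ^2 ≅ 0

Ȟ^0(U;F) ≅ Z, Ȟ^1(U;F) ≅ Z and Ȟ^2(U;F) ≅ 0


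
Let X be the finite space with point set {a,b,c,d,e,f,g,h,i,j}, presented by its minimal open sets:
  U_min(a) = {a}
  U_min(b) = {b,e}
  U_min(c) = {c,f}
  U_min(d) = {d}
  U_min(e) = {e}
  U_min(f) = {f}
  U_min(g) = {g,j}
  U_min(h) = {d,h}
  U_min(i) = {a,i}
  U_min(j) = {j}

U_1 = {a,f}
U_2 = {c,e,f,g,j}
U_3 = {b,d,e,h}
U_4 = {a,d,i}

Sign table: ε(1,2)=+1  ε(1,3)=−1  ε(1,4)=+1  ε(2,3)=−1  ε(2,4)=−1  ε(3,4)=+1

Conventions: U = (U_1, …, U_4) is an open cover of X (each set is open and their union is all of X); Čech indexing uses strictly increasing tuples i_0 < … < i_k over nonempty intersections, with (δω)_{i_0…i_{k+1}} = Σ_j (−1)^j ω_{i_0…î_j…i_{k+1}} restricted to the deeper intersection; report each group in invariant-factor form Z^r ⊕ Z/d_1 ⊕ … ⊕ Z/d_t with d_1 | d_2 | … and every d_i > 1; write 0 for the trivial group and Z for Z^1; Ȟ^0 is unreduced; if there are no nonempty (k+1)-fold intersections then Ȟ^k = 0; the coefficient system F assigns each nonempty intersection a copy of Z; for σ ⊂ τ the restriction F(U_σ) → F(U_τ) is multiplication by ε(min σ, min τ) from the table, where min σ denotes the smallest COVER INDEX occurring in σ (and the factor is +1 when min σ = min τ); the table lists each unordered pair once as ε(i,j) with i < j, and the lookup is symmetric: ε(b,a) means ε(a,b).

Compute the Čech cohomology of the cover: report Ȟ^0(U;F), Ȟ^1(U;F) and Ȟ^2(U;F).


Ȟ^0(U;F) ≅ 0, Ȟ^1(U;F) ≅ Z/2, Ȟ^2(U;F) ≅ 0

nonempty intersections:
  U12={f} U14={a} U23={e} U34={d}
C dims 4,4; δ0: rk 4, SNF 1^3·2
Ȟ^0: (4−4)−0=0 ⇒ 0
Ȟ^1: (4−0)−4=0 plus torsion [2] ⇒ Z/2
Ȟ^2: (0−0)−0=0 ⇒ 0


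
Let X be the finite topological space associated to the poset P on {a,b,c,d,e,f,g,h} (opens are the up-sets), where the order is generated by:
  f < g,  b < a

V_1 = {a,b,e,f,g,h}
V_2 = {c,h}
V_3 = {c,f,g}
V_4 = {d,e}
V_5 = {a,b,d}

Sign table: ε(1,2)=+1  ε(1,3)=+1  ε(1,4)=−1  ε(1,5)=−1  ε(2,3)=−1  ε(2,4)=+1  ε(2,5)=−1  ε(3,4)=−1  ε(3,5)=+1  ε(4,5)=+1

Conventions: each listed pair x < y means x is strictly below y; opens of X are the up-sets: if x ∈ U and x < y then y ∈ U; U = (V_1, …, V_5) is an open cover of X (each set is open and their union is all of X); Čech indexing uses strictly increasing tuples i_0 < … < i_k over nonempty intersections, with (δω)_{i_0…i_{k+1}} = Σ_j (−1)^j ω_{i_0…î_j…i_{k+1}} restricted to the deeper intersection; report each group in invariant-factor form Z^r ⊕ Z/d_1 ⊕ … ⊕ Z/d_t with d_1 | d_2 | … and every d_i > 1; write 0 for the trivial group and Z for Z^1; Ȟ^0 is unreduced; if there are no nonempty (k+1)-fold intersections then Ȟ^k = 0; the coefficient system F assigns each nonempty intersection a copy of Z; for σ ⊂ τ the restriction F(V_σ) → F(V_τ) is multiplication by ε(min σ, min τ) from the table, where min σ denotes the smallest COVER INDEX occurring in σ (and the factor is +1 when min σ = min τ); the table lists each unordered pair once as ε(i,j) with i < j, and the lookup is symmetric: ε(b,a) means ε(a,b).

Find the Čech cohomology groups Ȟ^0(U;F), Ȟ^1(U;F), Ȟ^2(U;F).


Ȟ^0 ≅ 0, Ȟ^1 ≅ Z ⊕ Z/2 and Ȟ^2 ≅ 0

nerve of the cover:
  V12={h} V13={f,g} V14={e} V15={a,b} V23={c} V45={d}
C dims 5,6; δ0: rk 5, SNF 1^4·2
Ȟ^0 = (5 − 5) − 0 = 0, so Ȟ^0 ≅ 0
Ȟ^1 = (6 − 0) − 5 = 1 plus torsion [2], so Ȟ^1 ≅ Z ⊕ Z/2
Ȟ^2 = (0 − 0) − 0 = 0, so Ȟ^2 ≅ 0


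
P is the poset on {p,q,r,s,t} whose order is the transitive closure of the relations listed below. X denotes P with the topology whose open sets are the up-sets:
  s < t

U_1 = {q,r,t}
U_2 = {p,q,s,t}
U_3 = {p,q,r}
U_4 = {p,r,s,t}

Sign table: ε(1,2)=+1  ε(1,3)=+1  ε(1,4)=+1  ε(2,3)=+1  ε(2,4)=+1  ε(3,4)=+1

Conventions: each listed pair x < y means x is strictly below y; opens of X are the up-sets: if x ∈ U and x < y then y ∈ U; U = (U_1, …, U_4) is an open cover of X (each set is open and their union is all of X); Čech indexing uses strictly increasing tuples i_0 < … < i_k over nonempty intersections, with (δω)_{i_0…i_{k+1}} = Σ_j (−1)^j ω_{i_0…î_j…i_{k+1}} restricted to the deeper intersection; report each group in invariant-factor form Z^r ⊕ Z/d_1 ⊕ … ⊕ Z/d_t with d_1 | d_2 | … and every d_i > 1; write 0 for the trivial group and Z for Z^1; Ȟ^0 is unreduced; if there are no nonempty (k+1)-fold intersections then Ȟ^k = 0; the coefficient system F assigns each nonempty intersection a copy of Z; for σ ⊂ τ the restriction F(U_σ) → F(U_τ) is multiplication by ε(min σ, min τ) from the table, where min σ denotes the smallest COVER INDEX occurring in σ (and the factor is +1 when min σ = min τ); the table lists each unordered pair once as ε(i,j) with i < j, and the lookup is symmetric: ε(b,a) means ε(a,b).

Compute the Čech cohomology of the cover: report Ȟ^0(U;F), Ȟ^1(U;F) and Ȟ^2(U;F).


Ȟ^0(U;F) ≅ Z, Ȟ^1(U;F) ≅ 0 and Ȟ^2(U;F) ≅ Z

nerve of the cover:
  U12={q,t} U13={q,r} U14={r,t} U23={p,q} U24={p,s,t} U34={p,r}
  U123={q} U124={t} U134={r} U234={p}
C dims 4,6,4; δ0: rk 3, SNF 1^3; δ1: rk 3, SNF 1^3
Ȟ^0 = (4 − 3) − 0 = 1, so Ȟ^0 ≅ Z
Ȟ^1 = (6 − 3) − 3 = 0, so Ȟ^1 ≅ 0
Ȟ^2 = (4 − 0) − 3 = 1, so Ȟ^2 ≅ Z


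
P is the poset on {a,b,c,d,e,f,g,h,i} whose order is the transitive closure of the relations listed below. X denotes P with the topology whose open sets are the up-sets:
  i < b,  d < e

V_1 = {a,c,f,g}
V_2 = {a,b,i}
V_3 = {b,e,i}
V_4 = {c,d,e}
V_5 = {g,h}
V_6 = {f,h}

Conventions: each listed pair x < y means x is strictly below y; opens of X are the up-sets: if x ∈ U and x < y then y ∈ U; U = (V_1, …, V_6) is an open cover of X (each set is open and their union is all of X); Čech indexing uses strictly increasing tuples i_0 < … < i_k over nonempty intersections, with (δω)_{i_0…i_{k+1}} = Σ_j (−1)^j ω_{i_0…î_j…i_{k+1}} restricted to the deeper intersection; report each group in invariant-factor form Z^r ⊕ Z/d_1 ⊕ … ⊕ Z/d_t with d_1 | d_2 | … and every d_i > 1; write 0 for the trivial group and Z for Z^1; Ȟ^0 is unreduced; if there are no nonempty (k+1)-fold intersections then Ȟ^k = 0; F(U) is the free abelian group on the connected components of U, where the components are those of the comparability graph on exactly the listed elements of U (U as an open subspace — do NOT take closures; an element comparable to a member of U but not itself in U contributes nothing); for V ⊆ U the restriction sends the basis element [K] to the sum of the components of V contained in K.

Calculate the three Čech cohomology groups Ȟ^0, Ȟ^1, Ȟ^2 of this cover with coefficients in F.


Ȟ^0(U;F) ≅ Z^7, Ȟ^1(U;F) ≅ 0, Ȟ^2(U;F) ≅ 0

nerve of the cover:
  V12={a} V14={c} V15={g} V16={f} V23={b,i} V34={e} V56={h}
components per intersection:
  V1: {a} {c} {f} {g}
  V2: {a} {b,i}
  V3: {b,i} {e}
  V4: {c} {d,e}
  V5: {g} {h}
  V6: {f} {h}
  V12: {a}
  V14: {c}
  V15: {g}
  V16: {f}
  V23: {b,i}
  V34: {e}
  V56: {h}
C dims 14,7; δ0: rk 7, SNF 1^7
Ȟ^0 = (14 − 7) − 0 = 7, so Ȟ^0 ≅ Z^7
Ȟ^1 = (7 − 0) − 7 = 0, so Ȟ^1 ≅ 0
Ȟ^2 = (0 − 0) − 0 = 0, so Ȟ^2 ≅ 0


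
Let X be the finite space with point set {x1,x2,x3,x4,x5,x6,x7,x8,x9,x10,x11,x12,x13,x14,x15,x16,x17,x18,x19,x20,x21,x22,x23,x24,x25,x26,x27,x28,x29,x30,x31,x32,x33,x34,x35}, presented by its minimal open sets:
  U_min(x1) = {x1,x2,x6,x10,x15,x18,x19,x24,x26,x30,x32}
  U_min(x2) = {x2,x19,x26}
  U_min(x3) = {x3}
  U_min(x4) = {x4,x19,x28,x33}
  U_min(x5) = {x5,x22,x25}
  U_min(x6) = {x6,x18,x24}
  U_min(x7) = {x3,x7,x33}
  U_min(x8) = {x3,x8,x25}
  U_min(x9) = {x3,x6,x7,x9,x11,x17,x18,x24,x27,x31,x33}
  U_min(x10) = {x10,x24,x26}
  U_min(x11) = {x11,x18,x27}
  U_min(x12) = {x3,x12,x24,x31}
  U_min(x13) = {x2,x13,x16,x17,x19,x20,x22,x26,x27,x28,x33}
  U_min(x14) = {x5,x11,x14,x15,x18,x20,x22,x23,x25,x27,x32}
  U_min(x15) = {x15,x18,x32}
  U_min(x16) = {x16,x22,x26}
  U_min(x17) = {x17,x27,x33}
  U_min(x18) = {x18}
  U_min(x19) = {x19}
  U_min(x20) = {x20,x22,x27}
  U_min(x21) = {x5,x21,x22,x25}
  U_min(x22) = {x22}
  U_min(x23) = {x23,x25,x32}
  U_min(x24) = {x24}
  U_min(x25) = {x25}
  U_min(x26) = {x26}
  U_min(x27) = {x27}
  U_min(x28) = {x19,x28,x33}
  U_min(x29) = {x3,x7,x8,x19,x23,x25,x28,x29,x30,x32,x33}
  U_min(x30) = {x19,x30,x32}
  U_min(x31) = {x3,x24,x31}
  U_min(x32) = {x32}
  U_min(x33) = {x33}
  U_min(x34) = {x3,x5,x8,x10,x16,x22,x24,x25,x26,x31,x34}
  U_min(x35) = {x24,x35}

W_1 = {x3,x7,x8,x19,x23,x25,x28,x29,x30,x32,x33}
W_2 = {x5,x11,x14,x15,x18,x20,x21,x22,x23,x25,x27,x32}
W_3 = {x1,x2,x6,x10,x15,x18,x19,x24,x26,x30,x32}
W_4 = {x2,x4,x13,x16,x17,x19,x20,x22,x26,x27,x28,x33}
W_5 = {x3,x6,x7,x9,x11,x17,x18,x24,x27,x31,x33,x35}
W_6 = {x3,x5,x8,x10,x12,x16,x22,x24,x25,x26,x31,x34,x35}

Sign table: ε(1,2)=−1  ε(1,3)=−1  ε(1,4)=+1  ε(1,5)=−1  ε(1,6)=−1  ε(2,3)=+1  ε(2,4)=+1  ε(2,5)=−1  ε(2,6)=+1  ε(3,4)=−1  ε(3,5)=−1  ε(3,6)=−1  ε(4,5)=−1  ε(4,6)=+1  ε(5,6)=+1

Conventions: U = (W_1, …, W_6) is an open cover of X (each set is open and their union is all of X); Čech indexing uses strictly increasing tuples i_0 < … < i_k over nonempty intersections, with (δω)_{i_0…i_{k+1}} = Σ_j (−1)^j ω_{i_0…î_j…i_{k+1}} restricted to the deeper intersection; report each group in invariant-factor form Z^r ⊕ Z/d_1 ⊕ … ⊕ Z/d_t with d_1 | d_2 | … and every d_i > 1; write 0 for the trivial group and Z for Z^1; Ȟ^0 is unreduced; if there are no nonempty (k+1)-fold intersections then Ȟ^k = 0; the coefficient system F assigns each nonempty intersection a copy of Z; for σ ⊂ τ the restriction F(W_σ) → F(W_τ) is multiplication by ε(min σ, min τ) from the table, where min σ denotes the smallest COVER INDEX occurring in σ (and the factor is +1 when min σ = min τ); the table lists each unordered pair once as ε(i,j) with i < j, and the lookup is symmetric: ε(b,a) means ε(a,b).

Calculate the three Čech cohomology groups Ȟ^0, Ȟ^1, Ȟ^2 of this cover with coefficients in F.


Ȟ^0(U;F) ≅ 0; Ȟ^1(U;F) ≅ Z/2; Ȟ^2(U;F) ≅ Z

nonempty intersections:
  W12={x23,x25,x32} W13={x19,x30,x32} W14={x19,x28,x33} W15={x3,x7,x33} W16={x3,x8,x25} W23={x15,x18,x32} W24={x20,x22,x27} W25={x11,x18,x27} W26={x5,x22,x25} W34={x2,x19,x26} W35={x6,x18,x24} W36={x10,x24,x26} W45={x17,x27,x33} W46={x16,x22,x26} W56={x3,x24,x31,x35}
  W123={x32} W126={x25} W134={x19} W145={x33} W156={x3} W235={x18} W245={x27} W246={x22} W346={x26} W356={x24}
C dims 6,15,10; δ0: rk 6, SNF 1^5·2; δ1: rk 9, SNF 1^9
Ȟ^0: (6−6)−0=0 ⇒ 0
Ȟ^1: (15−9)−6=0 plus torsion [2] ⇒ Z/2
Ȟ^2: (10−0)−9=1 ⇒ Z


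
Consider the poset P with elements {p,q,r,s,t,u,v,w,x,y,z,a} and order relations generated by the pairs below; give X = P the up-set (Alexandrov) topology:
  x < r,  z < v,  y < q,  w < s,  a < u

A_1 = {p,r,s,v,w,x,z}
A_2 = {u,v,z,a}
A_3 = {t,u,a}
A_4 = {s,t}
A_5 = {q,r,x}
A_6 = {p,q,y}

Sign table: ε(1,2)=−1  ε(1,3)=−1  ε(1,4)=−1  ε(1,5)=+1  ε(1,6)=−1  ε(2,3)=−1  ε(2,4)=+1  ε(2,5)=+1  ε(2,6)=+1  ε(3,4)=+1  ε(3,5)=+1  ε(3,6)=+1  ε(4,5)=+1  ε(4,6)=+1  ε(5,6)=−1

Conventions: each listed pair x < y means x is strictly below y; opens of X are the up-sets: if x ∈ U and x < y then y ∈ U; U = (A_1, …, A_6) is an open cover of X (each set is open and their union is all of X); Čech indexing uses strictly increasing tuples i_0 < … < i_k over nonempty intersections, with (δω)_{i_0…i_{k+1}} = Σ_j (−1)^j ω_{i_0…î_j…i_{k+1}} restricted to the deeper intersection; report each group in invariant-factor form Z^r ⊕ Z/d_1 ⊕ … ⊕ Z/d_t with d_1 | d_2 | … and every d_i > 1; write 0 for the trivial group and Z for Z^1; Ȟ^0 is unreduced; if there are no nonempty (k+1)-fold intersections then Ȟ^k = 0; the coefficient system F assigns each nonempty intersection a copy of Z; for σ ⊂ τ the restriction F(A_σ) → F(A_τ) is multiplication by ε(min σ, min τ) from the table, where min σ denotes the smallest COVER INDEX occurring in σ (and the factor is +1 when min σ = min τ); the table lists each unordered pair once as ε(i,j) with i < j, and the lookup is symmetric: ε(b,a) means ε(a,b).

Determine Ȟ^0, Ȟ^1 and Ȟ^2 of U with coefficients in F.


Ȟ^0 ≅ 0, Ȟ^1 ≅ Z ⊕ Z/2, Ȟ^2 ≅ 0

nerve of the cover:
  A12={v,z} A14={s} A15={r,x} A16={p} A23={u,a} A34={t} A56={q}
C dims 6,7; δ0: rk 6, SNF 1^5·2
Ȟ^0 = (6 − 6) − 0 = 0, so Ȟ^0 ≅ 0
Ȟ^1 = (7 − 0) − 6 = 1 plus torsion [2], so Ȟ^1 ≅ Z ⊕ Z/2
Ȟ^2 = (0 − 0) − 0 = 0, so Ȟ^2 ≅ 0


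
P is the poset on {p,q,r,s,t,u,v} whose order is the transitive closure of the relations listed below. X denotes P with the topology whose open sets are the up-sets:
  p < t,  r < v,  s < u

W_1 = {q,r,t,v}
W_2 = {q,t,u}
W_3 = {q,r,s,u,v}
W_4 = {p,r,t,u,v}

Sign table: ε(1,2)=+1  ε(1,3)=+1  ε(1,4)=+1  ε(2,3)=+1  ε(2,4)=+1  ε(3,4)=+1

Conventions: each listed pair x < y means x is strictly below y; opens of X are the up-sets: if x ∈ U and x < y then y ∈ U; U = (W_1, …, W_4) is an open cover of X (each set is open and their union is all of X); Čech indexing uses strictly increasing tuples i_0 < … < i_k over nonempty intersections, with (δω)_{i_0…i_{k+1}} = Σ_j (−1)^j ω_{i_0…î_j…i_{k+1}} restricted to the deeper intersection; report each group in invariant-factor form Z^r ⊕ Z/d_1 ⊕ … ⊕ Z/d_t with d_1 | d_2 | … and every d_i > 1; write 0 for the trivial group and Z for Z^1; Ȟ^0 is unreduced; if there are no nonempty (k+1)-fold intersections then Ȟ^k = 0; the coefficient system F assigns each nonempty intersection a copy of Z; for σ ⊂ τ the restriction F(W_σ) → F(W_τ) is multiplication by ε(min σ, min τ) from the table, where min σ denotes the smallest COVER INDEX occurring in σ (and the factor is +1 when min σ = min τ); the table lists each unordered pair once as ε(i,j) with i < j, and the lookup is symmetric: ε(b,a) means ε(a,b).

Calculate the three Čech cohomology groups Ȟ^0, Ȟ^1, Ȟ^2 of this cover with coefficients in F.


intersection data:
  W12={q,t} W13={q,r,v} W14={r,t,v} W23={q,u} W24={t,u} W34={r,u,v}
  W123={q} W124={t} W134={r,v} W234={u}
C dims 4,6,4; δ0: rk 3, SNF 1^3; δ1: rk 3, SNF 1^3
Ȟ^0 = (4 − 3) − 0 = 1, so Ȟ^0 ≅ Z
Ȟ^1 = (6 − 3) − 3 = 0, so Ȟ^1 ≅ 0
Ȟ^2 = (4 − 0) − 3 = 1, so Ȟ^2 ≅ Z

Ȟ^0 = Z, Ȟ^1 = 0 and Ȟ^2 = Z


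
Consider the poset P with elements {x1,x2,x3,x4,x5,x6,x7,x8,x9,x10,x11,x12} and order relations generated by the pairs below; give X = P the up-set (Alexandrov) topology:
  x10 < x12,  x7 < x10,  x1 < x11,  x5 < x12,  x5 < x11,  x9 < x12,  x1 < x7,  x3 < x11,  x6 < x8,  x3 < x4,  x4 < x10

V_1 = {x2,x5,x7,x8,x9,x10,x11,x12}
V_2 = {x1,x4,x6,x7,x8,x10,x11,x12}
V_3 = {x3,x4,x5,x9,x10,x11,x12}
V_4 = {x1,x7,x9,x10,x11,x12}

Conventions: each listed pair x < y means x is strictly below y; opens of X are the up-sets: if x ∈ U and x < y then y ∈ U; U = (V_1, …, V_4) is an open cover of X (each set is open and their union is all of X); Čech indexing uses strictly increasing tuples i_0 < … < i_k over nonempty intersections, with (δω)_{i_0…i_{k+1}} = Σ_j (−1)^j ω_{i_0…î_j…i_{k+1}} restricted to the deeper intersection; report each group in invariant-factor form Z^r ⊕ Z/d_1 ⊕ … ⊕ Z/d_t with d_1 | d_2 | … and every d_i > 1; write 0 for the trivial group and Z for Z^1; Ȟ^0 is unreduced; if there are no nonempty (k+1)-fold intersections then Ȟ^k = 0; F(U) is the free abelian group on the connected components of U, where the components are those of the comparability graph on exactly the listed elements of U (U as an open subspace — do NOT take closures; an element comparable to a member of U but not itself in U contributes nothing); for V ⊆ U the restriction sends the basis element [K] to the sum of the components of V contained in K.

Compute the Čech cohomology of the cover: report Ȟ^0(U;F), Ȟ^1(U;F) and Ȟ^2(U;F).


nerve of the cover:
  V12={x7,x8,x10,x11,x12} V13={x5,x9,x10,x11,x12} V14={x7,x9,x10,x11,x12} V23={x4,x10,x11,x12} V24={x1,x7,x10,x11,x12} V34={x9,x10,x11,x12}
  V123={x10,x11,x12} V124={x7,x10,x11,x12} V134={x9,x10,x11,x12} V234={x10,x11,x12}
  V1234={x10,x11,x12}
components per intersection:
  V1: {x2} {x5,x7,x9,x10,x11,x12} {x8}
  V2: {x1,x4,x7,x10,x11,x12} {x6,x8}
  V3: {x3,x4,x5,x9,x10,x11,x12}
  V4: {x1,x7,x9,x10,x11,x12}
  V12: {x7,x10,x12} {x8} {x11}
  V13: {x5,x9,x10,x11,x12}
  V14: {x7,x9,x10,x12} {x11}
  V23: {x4,x10,x12} {x11}
  V24: {x1,x7,x10,x11,x12}
  V34: {x9,x10,x12} {x11}
  V123: {x10,x12} {x11}
  V124: {x7,x10,x12} {x11}
  V134: {x9,x10,x12} {x11}
  V234: {x10,x12} {x11}
  V1234: {x10,x12} {x11}
C dims 7,11,8,2; δ0: rk 4, SNF 1^4; δ1: rk 6, SNF 1^6; δ2: rk 2, SNF 1^2
Ȟ^0 = (7 − 4) − 0 = 3, so Ȟ^0 ≅ Z^3
Ȟ^1 = (11 − 6) − 4 = 1, so Ȟ^1 ≅ Z
Ȟ^2 = (8 − 2) − 6 = 0, so Ȟ^2 ≅ 0

Ȟ^0 ≅ Z^3, Ȟ^1 ≅ Z, Ȟ^2 ≅ 0


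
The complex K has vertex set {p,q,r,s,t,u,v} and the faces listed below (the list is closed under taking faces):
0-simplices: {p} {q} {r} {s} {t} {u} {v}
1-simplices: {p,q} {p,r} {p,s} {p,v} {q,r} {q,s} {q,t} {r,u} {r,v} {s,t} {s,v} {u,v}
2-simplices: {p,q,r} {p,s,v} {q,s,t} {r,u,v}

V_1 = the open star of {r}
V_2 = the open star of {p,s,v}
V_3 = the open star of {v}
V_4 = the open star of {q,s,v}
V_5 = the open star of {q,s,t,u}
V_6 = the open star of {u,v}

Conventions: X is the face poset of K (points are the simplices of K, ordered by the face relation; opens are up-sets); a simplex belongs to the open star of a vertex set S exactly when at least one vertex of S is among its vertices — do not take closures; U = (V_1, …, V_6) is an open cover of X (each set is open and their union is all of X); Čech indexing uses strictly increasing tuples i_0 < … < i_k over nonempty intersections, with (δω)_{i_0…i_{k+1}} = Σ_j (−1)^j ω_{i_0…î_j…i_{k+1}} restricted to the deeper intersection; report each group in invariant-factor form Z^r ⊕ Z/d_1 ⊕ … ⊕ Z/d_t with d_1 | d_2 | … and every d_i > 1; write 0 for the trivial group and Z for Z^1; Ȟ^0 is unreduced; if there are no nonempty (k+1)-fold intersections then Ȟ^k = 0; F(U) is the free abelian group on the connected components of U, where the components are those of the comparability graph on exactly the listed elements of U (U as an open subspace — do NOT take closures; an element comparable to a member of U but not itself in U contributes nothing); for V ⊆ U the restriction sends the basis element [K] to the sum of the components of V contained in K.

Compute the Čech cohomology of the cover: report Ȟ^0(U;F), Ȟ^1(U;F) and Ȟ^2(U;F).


Ȟ^0 = Z; Ȟ^1 = Z^2; Ȟ^2 = 0

intersection data:
  V1={{r},{p,r},{q,r},{r,u},{r,v},{p,q,r},{r,u,v}} V2={{p},{s},{v},{p,q},{p,r},{p,s},{p,v},{q,s},{r,v},{s,t},{s,v},{u,v},{p,q,r},{p,s,v},{q,s,t},{r,u,v}} V3={{v},{p,v},{r,v},{s,v},{u,v},{p,s,v},{r,u,v}} V4={{q},{s},{v},{p,q},{p,s},{p,v},{q,r},{q,s},{q,t},{r,v},{s,t},{s,v},{u,v},{p,q,r},{p,s,v},{q,s,t},{r,u,v}} V5={{q},{s},{t},{u},{p,q},{p,s},{q,r},{q,s},{q,t},{r,u},{s,t},{s,v},{u,v},{p,q,r},{p,s,v},{q,s,t},{r,u,v}} V6={{u},{v},{p,v},{r,u},{r,v},{s,v},{u,v},{p,s,v},{r,u,v}}
  V12={{p,r},{r,v},{p,q,r},{r,u,v}} V13={{r,v},{r,u,v}} V14={{q,r},{r,v},{p,q,r},{r,u,v}} V15={{q,r},{r,u},{p,q,r},{r,u,v}} V16={{r,u},{r,v},{r,u,v}} V23={{v},{p,v},{r,v},{s,v},{u,v},{p,s,v},{r,u,v}} V24={{s},{v},{p,q},{p,s},{p,v},{q,s},{r,v},{s,t},{s,v},{u,v},{p,q,r},{p,s,v},{q,s,t},{r,u,v}} V25={{s},{p,q},{p,s},{q,s},{s,t},{s,v},{u,v},{p,q,r},{p,s,v},{q,s,t},{r,u,v}} V26={{v},{p,v},{r,v},{s,v},{u,v},{p,s,v},{r,u,v}} V34={{v},{p,v},{r,v},{s,v},{u,v},{p,s,v},{r,u,v}} V35={{s,v},{u,v},{p,s,v},{r,u,v}} V36={{v},{p,v},{r,v},{s,v},{u,v},{p,s,v},{r,u,v}} V45={{q},{s},{p,q},{p,s},{q,r},{q,s},{q,t},{s,t},{s,v},{u,v},{p,q,r},{p,s,v},{q,s,t},{r,u,v}} V46={{v},{p,v},{r,v},{s,v},{u,v},{p,s,v},{r,u,v}} V56={{u},{r,u},{s,v},{u,v},{p,s,v},{r,u,v}}
  V123={{r,v},{r,u,v}} V124={{r,v},{p,q,r},{r,u,v}} V125={{p,q,r},{r,u,v}} V126={{r,v},{r,u,v}} V134={{r,v},{r,u,v}} V135={{r,u,v}} V136={{r,v},{r,u,v}} V145={{q,r},{p,q,r},{r,u,v}} V146={{r,v},{r,u,v}} V156={{r,u},{r,u,v}} V234={{v},{p,v},{r,v},{s,v},{u,v},{p,s,v},{r,u,v}} V235={{s,v},{u,v},{p,s,v},{r,u,v}} V236={{v},{p,v},{r,v},{s,v},{u,v},{p,s,v},{r,u,v}} V245={{s},{p,q},{p,s},{q,s},{s,t},{s,v},{u,v},{p,q,r},{p,s,v},{q,s,t},{r,u,v}} V246={{v},{p,v},{r,v},{s,v},{u,v},{p,s,v},{r,u,v}} V256={{s,v},{u,v},{p,s,v},{r,u,v}} V345={{s,v},{u,v},{p,s,v},{r,u,v}} V346={{v},{p,v},{r,v},{s,v},{u,v},{p,s,v},{r,u,v}} V356={{s,v},{u,v},{p,s,v},{r,u,v}} V456={{s,v},{u,v},{p,s,v},{r,u,v}}
  V1234={{r,v},{r,u,v}} V1235={{r,u,v}} V1236={{r,v},{r,u,v}} V1245={{p,q,r},{r,u,v}} V1246={{r,v},{r,u,v}} V1256={{r,u,v}} V1345={{r,u,v}} V1346={{r,v},{r,u,v}} V1356={{r,u,v}} V1456={{r,u,v}} V2345={{s,v},{u,v},{p,s,v},{r,u,v}} V2346={{v},{p,v},{r,v},{s,v},{u,v},{p,s,v},{r,u,v}} V2356={{s,v},{u,v},{p,s,v},{r,u,v}} V2456={{s,v},{u,v},{p,s,v},{r,u,v}} V3456={{s,v},{u,v},{p,s,v},{r,u,v}}
  V12345={{r,u,v}} V12346={{r,v},{r,u,v}} V12356={{r,u,v}} V12456={{r,u,v}} V13456={{r,u,v}} V23456={{s,v},{u,v},{p,s,v},{r,u,v}}
  V123456={{r,u,v}}
components per intersection:
  V1: {{r},{p,r},{q,r},{r,u},{r,v},{p,q,r},{r,u,v}}
  V2: {{p},{s},{v},{p,q},{p,r},{p,s},{p,v},{q,s},{r,v},{s,t},{s,v},{u,v},{p,q,r},{p,s,v},{q,s,t},{r,u,v}}
  V3: {{v},{p,v},{r,v},{s,v},{u,v},{p,s,v},{r,u,v}}
  V4: {{q},{s},{v},{p,q},{p,s},{p,v},{q,r},{q,s},{q,t},{r,v},{s,t},{s,v},{u,v},{p,q,r},{p,s,v},{q,s,t},{r,u,v}}
  V5: {{q},{s},{t},{p,q},{p,s},{q,r},{q,s},{q,t},{s,t},{s,v},{p,q,r},{p,s,v},{q,s,t}} {{u},{r,u},{u,v},{r,u,v}}
  V6: {{u},{v},{p,v},{r,u},{r,v},{s,v},{u,v},{p,s,v},{r,u,v}}
  V12: {{p,r},{p,q,r}} {{r,v},{r,u,v}}
  V13: {{r,v},{r,u,v}}
  V14: {{q,r},{p,q,r}} {{r,v},{r,u,v}}
  V15: {{q,r},{p,q,r}} {{r,u},{r,u,v}}
  V16: {{r,u},{r,v},{r,u,v}}
  V23: {{v},{p,v},{r,v},{s,v},{u,v},{p,s,v},{r,u,v}}
  V24: {{s},{v},{p,s},{p,v},{q,s},{r,v},{s,t},{s,v},{u,v},{p,s,v},{q,s,t},{r,u,v}} {{p,q},{p,q,r}}
  V25: {{s},{p,s},{q,s},{s,t},{s,v},{p,s,v},{q,s,t}} {{p,q},{p,q,r}} {{u,v},{r,u,v}}
  V26: {{v},{p,v},{r,v},{s,v},{u,v},{p,s,v},{r,u,v}}
  V34: {{v},{p,v},{r,v},{s,v},{u,v},{p,s,v},{r,u,v}}
  V35: {{s,v},{p,s,v}} {{u,v},{r,u,v}}
  V36: {{v},{p,v},{r,v},{s,v},{u,v},{p,s,v},{r,u,v}}
  V45: {{q},{s},{p,q},{p,s},{q,r},{q,s},{q,t},{s,t},{s,v},{p,q,r},{p,s,v},{q,s,t}} {{u,v},{r,u,v}}
  V46: {{v},{p,v},{r,v},{s,v},{u,v},{p,s,v},{r,u,v}}
  V56: {{u},{r,u},{u,v},{r,u,v}} {{s,v},{p,s,v}}
  V123: {{r,v},{r,u,v}}
  V124: {{r,v},{r,u,v}} {{p,q,r}}
  V125: {{p,q,r}} {{r,u,v}}
  V126: {{r,v},{r,u,v}}
  V134: {{r,v},{r,u,v}}
  V135: {{r,u,v}}
  V136: {{r,v},{r,u,v}}
  V145: {{q,r},{p,q,r}} {{r,u,v}}
  V146: {{r,v},{r,u,v}}
  V156: {{r,u},{r,u,v}}
  V234: {{v},{p,v},{r,v},{s,v},{u,v},{p,s,v},{r,u,v}}
  V235: {{s,v},{p,s,v}} {{u,v},{r,u,v}}
  V236: {{v},{p,v},{r,v},{s,v},{u,v},{p,s,v},{r,u,v}}
  V245: {{s},{p,s},{q,s},{s,t},{s,v},{p,s,v},{q,s,t}} {{p,q},{p,q,r}} {{u,v},{r,u,v}}
  V246: {{v},{p,v},{r,v},{s,v},{u,v},{p,s,v},{r,u,v}}
  V256: {{s,v},{p,s,v}} {{u,v},{r,u,v}}
  V345: {{s,v},{p,s,v}} {{u,v},{r,u,v}}
  V346: {{v},{p,v},{r,v},{s,v},{u,v},{p,s,v},{r,u,v}}
  V356: {{s,v},{p,s,v}} {{u,v},{r,u,v}}
  V456: {{s,v},{p,s,v}} {{u,v},{r,u,v}}
  V1234: {{r,v},{r,u,v}}
  V1235: {{r,u,v}}
  V1236: {{r,v},{r,u,v}}
  V1245: {{p,q,r}} {{r,u,v}}
  V1246: {{r,v},{r,u,v}}
  V1256: {{r,u,v}}
  V1345: {{r,u,v}}
  V1346: {{r,v},{r,u,v}}
  V1356: {{r,u,v}}
  V1456: {{r,u,v}}
  V2345: {{s,v},{p,s,v}} {{u,v},{r,u,v}}
  V2346: {{v},{p,v},{r,v},{s,v},{u,v},{p,s,v},{r,u,v}}
  V2356: {{s,v},{p,s,v}} {{u,v},{r,u,v}}
  V2456: {{s,v},{p,s,v}} {{u,v},{r,u,v}}
  V3456: {{s,v},{p,s,v}} {{u,v},{r,u,v}}
  V12345: {{r,u,v}}
  V12346: {{r,v},{r,u,v}}
  V12356: {{r,u,v}}
  V12456: {{r,u,v}}
  V13456: {{r,u,v}}
  V23456: {{s,v},{p,s,v}} {{u,v},{r,u,v}}
  V123456: {{r,u,v}}
C dims 7,24,30,20; δ0: rk 6, SNF 1^6; δ1: rk 16, SNF 1^16; δ2: rk 14, SNF 1^14
Ȟ^0 = (7 − 6) − 0 = 1, so Ȟ^0 ≅ Z
Ȟ^1 = (24 − 16) − 6 = 2, so Ȟ^1 ≅ Z^2
Ȟ^2 = (30 − 14) − 16 = 0, so Ȟ^2 ≅ 0


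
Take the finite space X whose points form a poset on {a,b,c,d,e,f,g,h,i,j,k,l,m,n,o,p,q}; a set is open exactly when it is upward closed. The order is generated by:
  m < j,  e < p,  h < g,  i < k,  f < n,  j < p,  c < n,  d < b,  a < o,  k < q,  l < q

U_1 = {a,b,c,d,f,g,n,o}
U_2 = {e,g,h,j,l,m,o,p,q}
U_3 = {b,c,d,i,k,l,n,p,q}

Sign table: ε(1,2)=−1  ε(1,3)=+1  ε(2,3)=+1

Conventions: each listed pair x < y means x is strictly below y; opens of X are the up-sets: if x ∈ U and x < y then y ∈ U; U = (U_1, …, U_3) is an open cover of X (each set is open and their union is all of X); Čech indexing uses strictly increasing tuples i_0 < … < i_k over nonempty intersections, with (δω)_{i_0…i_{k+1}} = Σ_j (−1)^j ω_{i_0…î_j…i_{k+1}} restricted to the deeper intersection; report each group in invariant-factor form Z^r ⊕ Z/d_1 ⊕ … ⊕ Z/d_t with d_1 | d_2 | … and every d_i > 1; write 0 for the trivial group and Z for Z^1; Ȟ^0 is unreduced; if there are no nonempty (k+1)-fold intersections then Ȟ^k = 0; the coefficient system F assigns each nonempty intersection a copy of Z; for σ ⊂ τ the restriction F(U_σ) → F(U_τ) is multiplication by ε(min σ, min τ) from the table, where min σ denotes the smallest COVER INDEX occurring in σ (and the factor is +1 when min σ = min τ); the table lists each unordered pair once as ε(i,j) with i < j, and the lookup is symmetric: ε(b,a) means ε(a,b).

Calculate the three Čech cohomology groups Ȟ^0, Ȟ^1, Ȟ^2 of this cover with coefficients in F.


Ȟ^0(U;F) ≅ 0,  Ȟ^1(U;F) ≅ Z/2,  Ȟ^2(U;F) ≅ 0

nonempty overlaps:
  U12={g,o} U13={b,c,d,n} U23={l,p,q}
C dims 3,3; δ0: rk 3, SNF 1^2·2
degree 0: 3−3−0 = 0 → Ȟ^0 ≅ 0
degree 1: 3−0−3 = 0 plus torsion [2] → Ȟ^1 ≅ Z/2
degree 2: 0−0−0 = 0 → Ȟ^2 ≅ 0


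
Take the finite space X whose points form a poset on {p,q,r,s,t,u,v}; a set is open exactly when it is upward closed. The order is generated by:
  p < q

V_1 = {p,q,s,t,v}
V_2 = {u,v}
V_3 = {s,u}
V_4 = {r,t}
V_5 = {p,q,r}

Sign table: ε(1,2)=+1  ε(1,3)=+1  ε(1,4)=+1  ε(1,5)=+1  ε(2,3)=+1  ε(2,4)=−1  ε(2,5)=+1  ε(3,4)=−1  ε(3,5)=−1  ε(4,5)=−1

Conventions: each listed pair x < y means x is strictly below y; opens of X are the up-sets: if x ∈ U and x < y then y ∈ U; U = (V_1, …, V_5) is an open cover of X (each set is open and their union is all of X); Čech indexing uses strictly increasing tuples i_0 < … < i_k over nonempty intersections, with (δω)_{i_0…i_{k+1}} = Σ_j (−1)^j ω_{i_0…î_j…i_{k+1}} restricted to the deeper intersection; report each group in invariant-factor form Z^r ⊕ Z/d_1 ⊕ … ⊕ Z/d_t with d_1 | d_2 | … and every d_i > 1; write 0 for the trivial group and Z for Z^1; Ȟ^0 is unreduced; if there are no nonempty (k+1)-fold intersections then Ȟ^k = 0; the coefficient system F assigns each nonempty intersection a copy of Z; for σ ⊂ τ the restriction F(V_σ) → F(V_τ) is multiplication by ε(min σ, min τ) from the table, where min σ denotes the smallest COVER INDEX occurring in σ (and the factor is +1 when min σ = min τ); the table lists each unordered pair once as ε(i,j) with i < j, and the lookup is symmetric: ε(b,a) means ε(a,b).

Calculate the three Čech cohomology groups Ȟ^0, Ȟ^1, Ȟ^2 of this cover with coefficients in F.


Ȟ^0 = 0, Ȟ^1 = Z ⊕ Z/2, Ȟ^2 = 0

nerve simplices:
  V12={v} V13={s} V14={t} V15={p,q} V23={u} V45={r}
C dims 5,6; δ0: rk 5, SNF 1^4·2
degree 0: 5−5−0 = 0 → Ȟ^0 ≅ 0
degree 1: 6−0−5 = 1 plus torsion [2] → Ȟ^1 ≅ Z ⊕ Z/2
degree 2: 0−0−0 = 0 → Ȟ^2 ≅ 0


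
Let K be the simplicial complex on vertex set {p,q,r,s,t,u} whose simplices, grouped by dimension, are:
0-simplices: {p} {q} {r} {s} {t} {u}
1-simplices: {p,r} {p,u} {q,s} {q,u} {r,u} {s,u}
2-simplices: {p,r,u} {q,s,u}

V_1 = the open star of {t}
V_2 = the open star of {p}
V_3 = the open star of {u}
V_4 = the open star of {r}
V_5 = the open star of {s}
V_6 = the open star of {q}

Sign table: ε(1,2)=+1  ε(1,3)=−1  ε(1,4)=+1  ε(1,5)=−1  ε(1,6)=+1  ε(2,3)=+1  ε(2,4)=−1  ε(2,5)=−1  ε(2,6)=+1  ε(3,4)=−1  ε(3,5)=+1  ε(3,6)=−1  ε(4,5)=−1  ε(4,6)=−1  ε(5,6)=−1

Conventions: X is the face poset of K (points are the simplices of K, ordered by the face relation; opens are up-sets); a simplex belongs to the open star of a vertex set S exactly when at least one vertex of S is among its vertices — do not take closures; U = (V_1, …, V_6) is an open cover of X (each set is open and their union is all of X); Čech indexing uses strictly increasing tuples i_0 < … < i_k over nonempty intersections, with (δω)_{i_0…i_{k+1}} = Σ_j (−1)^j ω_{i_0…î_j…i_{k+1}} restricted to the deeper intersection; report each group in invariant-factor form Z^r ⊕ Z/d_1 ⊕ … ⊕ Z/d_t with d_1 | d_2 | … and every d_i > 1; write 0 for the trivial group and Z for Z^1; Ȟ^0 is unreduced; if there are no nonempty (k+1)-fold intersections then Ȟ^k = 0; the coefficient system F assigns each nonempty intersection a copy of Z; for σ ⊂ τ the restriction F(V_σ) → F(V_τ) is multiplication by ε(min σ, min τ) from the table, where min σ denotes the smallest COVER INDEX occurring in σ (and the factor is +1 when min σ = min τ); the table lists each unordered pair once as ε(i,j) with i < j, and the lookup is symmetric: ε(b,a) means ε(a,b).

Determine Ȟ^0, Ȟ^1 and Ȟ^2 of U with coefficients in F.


Ȟ^0 = Z^2, Ȟ^1 = 0 and Ȟ^2 = 0

nonempty overlaps:
  V1={{t}} V2={{p},{p,r},{p,u},{p,r,u}} V3={{u},{p,u},{q,u},{r,u},{s,u},{p,r,u},{q,s,u}} V4={{r},{p,r},{r,u},{p,r,u}} V5={{s},{q,s},{s,u},{q,s,u}} V6={{q},{q,s},{q,u},{q,s,u}}
  V23={{p,u},{p,r,u}} V24={{p,r},{p,r,u}} V34={{r,u},{p,r,u}} V35={{s,u},{q,s,u}} V36={{q,u},{q,s,u}} V56={{q,s},{q,s,u}}
  V234={{p,r,u}} V356={{q,s,u}}
C dims 6,6,2; δ0: rk 4, SNF 1^4; δ1: rk 2, SNF 1^2
degree 0: 6−4−0 = 2 → Ȟ^0 ≅ Z^2
degree 1: 6−2−4 = 0 → Ȟ^1 ≅ 0
degree 2: 2−0−2 = 0 → Ȟ^2 ≅ 0


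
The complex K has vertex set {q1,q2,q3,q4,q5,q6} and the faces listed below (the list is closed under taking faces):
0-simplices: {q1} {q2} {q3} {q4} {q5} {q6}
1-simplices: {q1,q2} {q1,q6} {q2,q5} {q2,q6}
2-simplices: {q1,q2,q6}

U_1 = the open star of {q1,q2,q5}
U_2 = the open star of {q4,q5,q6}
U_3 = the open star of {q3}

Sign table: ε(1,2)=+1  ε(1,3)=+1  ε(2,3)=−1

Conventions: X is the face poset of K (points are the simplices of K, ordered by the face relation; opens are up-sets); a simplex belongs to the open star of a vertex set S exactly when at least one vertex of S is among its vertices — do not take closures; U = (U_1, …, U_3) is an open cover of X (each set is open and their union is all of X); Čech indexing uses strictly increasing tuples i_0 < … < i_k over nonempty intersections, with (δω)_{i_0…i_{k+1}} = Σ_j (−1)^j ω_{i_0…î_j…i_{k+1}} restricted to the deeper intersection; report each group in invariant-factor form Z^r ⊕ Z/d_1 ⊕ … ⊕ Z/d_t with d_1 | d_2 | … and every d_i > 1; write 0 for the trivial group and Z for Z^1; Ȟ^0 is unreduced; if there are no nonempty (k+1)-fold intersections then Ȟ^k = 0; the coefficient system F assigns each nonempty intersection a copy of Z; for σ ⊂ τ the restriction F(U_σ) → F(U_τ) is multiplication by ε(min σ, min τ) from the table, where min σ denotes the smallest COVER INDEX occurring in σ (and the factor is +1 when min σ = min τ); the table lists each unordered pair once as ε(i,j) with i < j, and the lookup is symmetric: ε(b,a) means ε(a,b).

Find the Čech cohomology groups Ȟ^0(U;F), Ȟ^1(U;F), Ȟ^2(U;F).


nonempty intersections:
  U1={{q1},{q2},{q5},{q1,q2},{q1,q6},{q2,q5},{q2,q6},{q1,q2,q6}} U2={{q4},{q5},{q6},{q1,q6},{q2,q5},{q2,q6},{q1,q2,q6}} U3={{q3}}
  U12={{q5},{q1,q6},{q2,q5},{q2,q6},{q1,q2,q6}}
C dims 3,1; δ0: rk 1, SNF 1^1
Ȟ^0: (3−1)−0=2 ⇒ Z^2
Ȟ^1: (1−0)−1=0 ⇒ 0
Ȟ^2: (0−0)−0=0 ⇒ 0

Ȟ^0 = Z^2; Ȟ^1 = 0; Ȟ^2 = 0


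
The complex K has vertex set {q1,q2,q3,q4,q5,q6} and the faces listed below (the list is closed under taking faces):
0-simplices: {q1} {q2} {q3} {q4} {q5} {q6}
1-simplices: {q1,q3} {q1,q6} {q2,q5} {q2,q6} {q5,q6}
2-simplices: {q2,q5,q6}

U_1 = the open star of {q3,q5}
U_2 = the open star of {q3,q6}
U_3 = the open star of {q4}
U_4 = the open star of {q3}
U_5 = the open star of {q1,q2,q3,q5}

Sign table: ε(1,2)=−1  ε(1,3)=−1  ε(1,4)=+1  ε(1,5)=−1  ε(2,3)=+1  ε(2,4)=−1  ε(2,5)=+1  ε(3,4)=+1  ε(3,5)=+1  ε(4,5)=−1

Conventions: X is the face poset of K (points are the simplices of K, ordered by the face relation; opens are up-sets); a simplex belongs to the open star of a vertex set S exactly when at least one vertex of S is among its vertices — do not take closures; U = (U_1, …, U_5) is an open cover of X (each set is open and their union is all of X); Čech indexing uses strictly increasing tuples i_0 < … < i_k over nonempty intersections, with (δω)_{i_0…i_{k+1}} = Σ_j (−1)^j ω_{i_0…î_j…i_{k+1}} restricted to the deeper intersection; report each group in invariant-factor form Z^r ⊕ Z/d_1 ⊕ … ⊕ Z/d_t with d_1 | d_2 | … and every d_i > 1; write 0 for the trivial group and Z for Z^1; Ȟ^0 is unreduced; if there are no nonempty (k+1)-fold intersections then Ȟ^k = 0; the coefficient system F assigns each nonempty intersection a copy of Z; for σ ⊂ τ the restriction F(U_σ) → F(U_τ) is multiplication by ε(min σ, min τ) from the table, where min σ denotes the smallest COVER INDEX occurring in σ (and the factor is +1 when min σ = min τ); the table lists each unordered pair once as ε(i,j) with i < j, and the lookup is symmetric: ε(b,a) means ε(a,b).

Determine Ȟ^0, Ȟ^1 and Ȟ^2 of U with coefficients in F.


nonempty intersections:
  U1={{q3},{q5},{q1,q3},{q2,q5},{q5,q6},{q2,q5,q6}} U2={{q3},{q6},{q1,q3},{q1,q6},{q2,q6},{q5,q6},{q2,q5,q6}} U3={{q4}} U4={{q3},{q1,q3}} U5={{q1},{q2},{q3},{q5},{q1,q3},{q1,q6},{q2,q5},{q2,q6},{q5,q6},{q2,q5,q6}}
  U12={{q3},{q1,q3},{q5,q6},{q2,q5,q6}} U14={{q3},{q1,q3}} U15={{q3},{q5},{q1,q3},{q2,q5},{q5,q6},{q2,q5,q6}} U24={{q3},{q1,q3}} U25={{q3},{q1,q3},{q1,q6},{q2,q6},{q5,q6},{q2,q5,q6}} U45={{q3},{q1,q3}}
  U124={{q3},{q1,q3}} U125={{q3},{q1,q3},{q5,q6},{q2,q5,q6}} U145={{q3},{q1,q3}} U245={{q3},{q1,q3}}
  U1245={{q3},{q1,q3}}
C dims 5,6,4,1; δ0: rk 3, SNF 1^3; δ1: rk 3, SNF 1^3; δ2: rk 1, SNF 1^1
Ȟ^0: (5−3)−0=2 ⇒ Z^2
Ȟ^1: (6−3)−3=0 ⇒ 0
Ȟ^2: (4−1)−3=0 ⇒ 0

Ȟ^0(U;F) ≅ Z^2, Ȟ^1(U;F) ≅ 0, Ȟ^2(U;F) ≅ 0
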